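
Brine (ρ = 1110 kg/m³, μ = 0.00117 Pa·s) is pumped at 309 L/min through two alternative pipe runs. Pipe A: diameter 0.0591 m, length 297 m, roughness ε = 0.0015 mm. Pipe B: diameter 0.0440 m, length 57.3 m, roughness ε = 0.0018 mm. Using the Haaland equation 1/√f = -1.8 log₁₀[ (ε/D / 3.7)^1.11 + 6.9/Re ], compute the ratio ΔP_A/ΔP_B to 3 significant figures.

ΔP_A/ΔP_B ≈ 1.25

Pipe A: V = Q/A = 0.00515/0.002743 = 1.877 m/s; Re = 1.053e+05; ε/D = 2.54e-05; Haaland → f = 0.01774; ΔP_A = f(L/D)(ρV²/2) = 1.744e+05 Pa.
Pipe B: V = Q/A = 0.00515/0.001521 = 3.387 m/s; Re = 1.414e+05; ε/D = 4.09e-05; Haaland → f = 0.01681; ΔP_B = f(L/D)(ρV²/2) = 1.394e+05 Pa.
ΔP_A/ΔP_B = 1.744e+05/1.394e+05 = 1.25.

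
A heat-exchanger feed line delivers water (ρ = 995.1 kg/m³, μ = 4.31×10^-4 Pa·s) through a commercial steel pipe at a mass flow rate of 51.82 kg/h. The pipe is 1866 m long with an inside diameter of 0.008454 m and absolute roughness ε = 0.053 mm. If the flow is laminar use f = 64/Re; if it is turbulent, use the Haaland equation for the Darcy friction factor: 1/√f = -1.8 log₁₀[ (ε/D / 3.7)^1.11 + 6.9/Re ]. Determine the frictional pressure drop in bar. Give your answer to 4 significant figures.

ΔP ≈ 3.193 bar

ṁ = 51.82 kg/h = 51.82/3600 = 0.01439 kg/s.
A = πD²/4 = π(0.008454)²/4 = 5.613e-05 m²; mean velocity V = ṁ/(ρA) = 0.01439/(995.1 · 5.613e-05) = 0.2577 m/s.
Reynolds number Re = ρVD/μ = 995.1 · 0.2577 · 0.008454 / 0.000431 = 5030.
Re > 4000 → turbulent. Relative roughness ε/D = 5.3e-05/0.008454 = 0.00627. Haaland: 1/√f = -1.8 log₁₀[(0.00627/3.7)^1.11 + 6.9/5030] = -1.8 log₁₀[0.00084 + 0.00137] = 4.78, so f = 0.04378.
Darcy-Weisbach: ΔP = f(L/D)(ρV²/2) = 0.04378·(1866/0.008454)·(995.1·0.2577²/2) = 0.04378·2.207e+05·33.04 = 3.193e+05 Pa.
ΔP = 3.193e+05 Pa = 3.193 bar.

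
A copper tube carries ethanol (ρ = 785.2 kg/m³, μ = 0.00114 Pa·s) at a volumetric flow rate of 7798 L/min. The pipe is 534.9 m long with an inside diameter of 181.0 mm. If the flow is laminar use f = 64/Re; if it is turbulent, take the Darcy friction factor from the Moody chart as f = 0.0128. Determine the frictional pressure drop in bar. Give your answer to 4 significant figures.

ΔP ≈ 3.789 bar

Q = 7798 L/min = 7798/60000 = 0.13 m³/s.
Cross-sectional area A = πD²/4 = π(0.181)²/4 = 0.02573 m²; mean velocity V = Q/A = 0.13/0.02573 = 5.051 m/s.
Reynolds number Re = ρVD/μ = 785.2 · 5.051 · 0.181 / 0.00114 = 6.297e+05.
Re > 4000 → turbulent; use the Moody-chart value f = 0.0128.
Darcy-Weisbach: ΔP = f(L/D)(ρV²/2) = 0.0128·(534.9/0.181)·(785.2·5.051²/2) = 0.0128·2955·1.002e+04 = 3.789e+05 Pa.
ΔP = 3.789e+05 Pa = 3.789 bar.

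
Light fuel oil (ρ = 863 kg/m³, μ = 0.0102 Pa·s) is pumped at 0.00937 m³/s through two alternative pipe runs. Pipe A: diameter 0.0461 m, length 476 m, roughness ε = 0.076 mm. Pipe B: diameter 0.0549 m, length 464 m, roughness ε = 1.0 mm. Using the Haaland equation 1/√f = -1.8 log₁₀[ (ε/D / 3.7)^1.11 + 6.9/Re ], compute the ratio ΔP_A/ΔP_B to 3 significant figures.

ΔP_A/ΔP_B ≈ 1.42

Pipe A: V = Q/A = 0.00937/0.001669 = 5.614 m/s; Re = 2.19e+04; ε/D = 0.00165; Haaland → f = 0.02841; ΔP_A = f(L/D)(ρV²/2) = 3.989e+06 Pa.
Pipe B: V = Q/A = 0.00937/0.002367 = 3.958 m/s; Re = 1.839e+04; ε/D = 0.0182; Haaland → f = 0.04915; ΔP_B = f(L/D)(ρV²/2) = 2.808e+06 Pa.
ΔP_A/ΔP_B = 3.989e+06/2.808e+06 = 1.42.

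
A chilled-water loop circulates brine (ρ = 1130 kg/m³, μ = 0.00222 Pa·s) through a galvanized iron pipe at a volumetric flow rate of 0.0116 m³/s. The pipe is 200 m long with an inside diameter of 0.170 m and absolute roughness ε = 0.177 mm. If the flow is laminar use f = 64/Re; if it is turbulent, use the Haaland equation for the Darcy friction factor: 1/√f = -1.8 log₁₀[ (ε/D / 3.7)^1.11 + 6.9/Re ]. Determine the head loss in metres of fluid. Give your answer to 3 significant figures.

Cross-sectional area A = πD²/4 = π(0.17)²/4 = 0.0227 m²; mean velocity V = Q/A = 0.0116/0.0227 = 0.5111 m/s.
Reynolds number Re = ρVD/μ = 1130 · 0.5111 · 0.17 / 0.00222 = 4.422e+04.
Re > 4000 → turbulent. Relative roughness ε/D = 0.000177/0.17 = 0.00104. Haaland: 1/√f = -1.8 log₁₀[(0.00104/3.7)^1.11 + 6.9/4.422e+04] = -1.8 log₁₀[0.000114 + 0.000156] = 6.422, so f = 0.02425.
Darcy-Weisbach: ΔP = f(L/D)(ρV²/2) = 0.02425·(200/0.17)·(1130·0.5111²/2) = 0.02425·1176·147.6 = 4209 Pa.
Head loss h_f = ΔP/(ρg) = 4209/(1130·9.81) = 0.380 m.

h_f ≈ 0.380 m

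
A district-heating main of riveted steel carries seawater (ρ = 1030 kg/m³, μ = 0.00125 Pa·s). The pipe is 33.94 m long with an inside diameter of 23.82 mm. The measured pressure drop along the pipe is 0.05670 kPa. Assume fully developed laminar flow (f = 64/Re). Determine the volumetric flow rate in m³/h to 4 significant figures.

Q ≈ 0.03802 m³/h

For laminar flow, f = 64/Re with Re = ρVD/μ, so Darcy-Weisbach reduces to ΔP = 32μLV/D². Solving for V: V = ΔP·D²/(32μL) = 56.7·(0.02382)²/(32·0.00125·33.94) = 0.0237 m/s.
Check: Re = ρVD/μ = 1030·0.0237·0.02382/0.00125 = 465.1 < 2300, so the laminar assumption holds.
Q = V·A = 0.0237·(π/4·0.02382²) = 1.056e-05 m³/s = 0.03802 m³/h.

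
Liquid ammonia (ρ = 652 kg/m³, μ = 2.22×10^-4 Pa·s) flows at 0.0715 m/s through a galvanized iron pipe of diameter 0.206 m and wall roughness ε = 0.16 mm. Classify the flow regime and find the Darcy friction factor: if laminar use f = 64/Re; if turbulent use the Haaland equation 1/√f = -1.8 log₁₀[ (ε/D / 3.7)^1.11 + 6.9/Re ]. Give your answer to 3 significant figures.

Re = ρVD/μ = 652·0.0715·0.206/0.000222 = 4.326e+04.
Re > 4000 → turbulent. ε/D = 0.00016/0.206 = 0.000777; Haaland: 1/√f = -1.8 log₁₀[8.27e-05 + 0.00016] = 6.508, so f = 0.02361.

f ≈ 0.0236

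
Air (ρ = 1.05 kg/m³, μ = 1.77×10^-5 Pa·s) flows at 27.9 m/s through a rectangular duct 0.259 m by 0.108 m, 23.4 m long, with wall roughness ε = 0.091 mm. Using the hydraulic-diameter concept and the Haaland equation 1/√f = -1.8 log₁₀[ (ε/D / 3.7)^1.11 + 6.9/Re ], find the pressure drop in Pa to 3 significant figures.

Hydraulic diameter D_h = 4A/P = 4·(0.259·0.108)/(2·(0.259+0.108)) = 0.1119/0.734 = 0.1524 m.
Re = ρVD_h/μ = 1.05·27.9·0.1524/1.77e-05 = 2.523e+05.
ε/D_h = 9.1e-05/0.1524 = 0.000597; Haaland gives 1/√f = -1.8 log₁₀[6.17e-05+2.73e-05] = 7.29, so f = 0.01882.
ΔP = f(L/D_h)(ρV²/2) = 0.01882·23.4/0.1524·408.7 = 1180 Pa.

ΔP ≈ 1180 Pa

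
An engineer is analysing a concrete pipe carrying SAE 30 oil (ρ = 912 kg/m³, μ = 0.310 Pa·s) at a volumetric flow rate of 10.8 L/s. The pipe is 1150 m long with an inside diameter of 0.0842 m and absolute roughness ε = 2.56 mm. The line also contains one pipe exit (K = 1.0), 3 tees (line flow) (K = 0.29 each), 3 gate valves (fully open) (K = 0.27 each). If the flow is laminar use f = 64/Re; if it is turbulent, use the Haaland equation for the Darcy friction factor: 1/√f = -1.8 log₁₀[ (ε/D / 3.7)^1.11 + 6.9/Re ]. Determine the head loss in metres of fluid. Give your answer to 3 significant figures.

h_f ≈ 349 m

Q = 10.8 L/s = 10.8/1000 = 0.0108 m³/s.
Cross-sectional area A = πD²/4 = π(0.0842)²/4 = 0.005568 m²; mean velocity V = Q/A = 0.0108/0.005568 = 1.94 m/s.
Reynolds number Re = ρVD/μ = 912 · 1.94 · 0.0842 / 0.31 = 480.5.
Re < 2300 → laminar flow, so f = 64/Re = 64/480.5 = 0.1332 (the turbulent correlation is not needed).
Total minor-loss coefficient ΣK = 1·1 + 3·0.29 + 3·0.27 = 2.68.
ΔP = [f·L/D + ΣK]·(ρV²/2) = [0.1332·1150/0.0842 + 2.68]·(912·1.94²/2) = [1819 + 2.68]·1715 = 3.126e+06 Pa.
Head loss h_f = ΔP/(ρg) = 3.126e+06/(912·9.81) = 349 m.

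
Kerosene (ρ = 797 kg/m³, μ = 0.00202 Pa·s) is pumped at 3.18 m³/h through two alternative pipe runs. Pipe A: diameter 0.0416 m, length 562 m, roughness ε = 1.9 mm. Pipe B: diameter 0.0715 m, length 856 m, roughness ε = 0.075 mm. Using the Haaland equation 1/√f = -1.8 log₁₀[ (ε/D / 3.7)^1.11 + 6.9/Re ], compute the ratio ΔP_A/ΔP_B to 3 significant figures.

Pipe A: V = Q/A = 0.0008833/0.001359 = 0.6499 m/s; Re = 1.067e+04; ε/D = 0.0457; Haaland → f = 0.07113; ΔP_A = f(L/D)(ρV²/2) = 1.617e+05 Pa.
Pipe B: V = Q/A = 0.0008833/0.004015 = 0.22 m/s; Re = 6206; ε/D = 0.00105; Haaland → f = 0.03642; ΔP_B = f(L/D)(ρV²/2) = 8410 Pa.
ΔP_A/ΔP_B = 1.617e+05/8410 = 19.2.

ΔP_A/ΔP_B ≈ 19.2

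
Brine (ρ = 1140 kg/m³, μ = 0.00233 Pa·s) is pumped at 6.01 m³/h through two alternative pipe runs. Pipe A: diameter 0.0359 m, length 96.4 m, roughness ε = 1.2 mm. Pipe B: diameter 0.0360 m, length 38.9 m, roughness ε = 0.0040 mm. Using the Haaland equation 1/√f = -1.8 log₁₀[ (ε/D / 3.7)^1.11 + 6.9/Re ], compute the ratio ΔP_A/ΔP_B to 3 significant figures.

ΔP_A/ΔP_B ≈ 6.45

Pipe A: V = Q/A = 0.001669/0.001012 = 1.649 m/s; Re = 2.897e+04; ε/D = 0.0334; Haaland → f = 0.06096; ΔP_A = f(L/D)(ρV²/2) = 2.538e+05 Pa.
Pipe B: V = Q/A = 0.001669/0.001018 = 1.64 m/s; Re = 2.889e+04; ε/D = 0.000111; Haaland → f = 0.02375; ΔP_B = f(L/D)(ρV²/2) = 3.935e+04 Pa.
ΔP_A/ΔP_B = 2.538e+05/3.935e+04 = 6.45.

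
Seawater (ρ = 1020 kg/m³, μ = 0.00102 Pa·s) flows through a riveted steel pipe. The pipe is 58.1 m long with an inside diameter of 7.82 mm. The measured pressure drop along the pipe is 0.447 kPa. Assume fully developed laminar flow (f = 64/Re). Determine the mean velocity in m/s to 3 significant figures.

V ≈ 0.0144 m/s

For laminar flow, f = 64/Re with Re = ρVD/μ, so Darcy-Weisbach reduces to ΔP = 32μLV/D². Solving for V: V = ΔP·D²/(32μL) = 447·(0.00782)²/(32·0.00102·58.1) = 0.01441 m/s.
Check: Re = ρVD/μ = 1020·0.01441·0.00782/0.00102 = 112.7 < 2300, so the laminar assumption holds.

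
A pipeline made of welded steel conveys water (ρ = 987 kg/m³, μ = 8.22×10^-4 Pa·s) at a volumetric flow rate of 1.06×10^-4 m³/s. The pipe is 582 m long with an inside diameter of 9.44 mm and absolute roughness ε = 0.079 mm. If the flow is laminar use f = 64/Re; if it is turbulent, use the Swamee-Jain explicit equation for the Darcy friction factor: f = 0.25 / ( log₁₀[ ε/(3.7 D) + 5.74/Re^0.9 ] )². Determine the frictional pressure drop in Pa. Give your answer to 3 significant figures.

ΔP ≈ 2.79×10^6 Pa

Cross-sectional area A = πD²/4 = π(0.00944)²/4 = 6.999e-05 m²; mean velocity V = Q/A = 0.000106/6.999e-05 = 1.515 m/s.
Reynolds number Re = ρVD/μ = 987 · 1.515 · 0.00944 / 0.000822 = 1.717e+04.
Re > 4000 → turbulent. Relative roughness ε/D = 7.9e-05/0.00944 = 0.00837. Swamee-Jain: f = 0.25/(log₁₀[0.00837/3.7 + 5.74/1.717e+04^0.9])² = 0.25/(log₁₀[0.00226 + 0.000887])² = 0.25/(-2.502)² = 0.03994.
Darcy-Weisbach: ΔP = f(L/D)(ρV²/2) = 0.03994·(582/0.00944)·(987·1.515²/2) = 0.03994·6.165e+04·1132 = 2.787e+06 Pa.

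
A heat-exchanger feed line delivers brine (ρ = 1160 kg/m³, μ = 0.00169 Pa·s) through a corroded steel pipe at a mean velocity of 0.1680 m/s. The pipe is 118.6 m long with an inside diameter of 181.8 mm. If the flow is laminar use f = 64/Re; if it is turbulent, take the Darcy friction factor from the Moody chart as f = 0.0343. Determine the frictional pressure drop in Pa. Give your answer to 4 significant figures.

Reynolds number Re = ρVD/μ = 1160 · 0.168 · 0.1818 / 0.00169 = 2.096e+04.
Re > 4000 → turbulent; use the Moody-chart value f = 0.0343.
Darcy-Weisbach: ΔP = f(L/D)(ρV²/2) = 0.0343·(118.6/0.1818)·(1160·0.168²/2) = 0.0343·652.4·16.37 = 366.3 Pa.

ΔP ≈ 366.3 Pa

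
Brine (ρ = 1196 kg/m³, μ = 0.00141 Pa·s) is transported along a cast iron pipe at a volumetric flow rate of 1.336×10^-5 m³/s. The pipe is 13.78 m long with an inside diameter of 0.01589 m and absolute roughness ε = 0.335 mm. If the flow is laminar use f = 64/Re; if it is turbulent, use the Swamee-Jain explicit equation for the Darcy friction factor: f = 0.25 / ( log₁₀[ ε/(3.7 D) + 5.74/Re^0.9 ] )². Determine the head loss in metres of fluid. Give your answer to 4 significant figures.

h_f ≈ 0.01414 m

Cross-sectional area A = πD²/4 = π(0.01589)²/4 = 0.0001983 m²; mean velocity V = Q/A = 1.336e-05/0.0001983 = 0.06737 m/s.
Reynolds number Re = ρVD/μ = 1196 · 0.06737 · 0.01589 / 0.00141 = 908.
Re < 2300 → laminar flow, so f = 64/Re = 64/908 = 0.07048 (the turbulent correlation is not needed).
Darcy-Weisbach: ΔP = f(L/D)(ρV²/2) = 0.07048·(13.78/0.01589)·(1196·0.06737²/2) = 0.07048·867.2·2.714 = 165.9 Pa.
Head loss h_f = ΔP/(ρg) = 165.9/(1196·9.81) = 0.01414 m.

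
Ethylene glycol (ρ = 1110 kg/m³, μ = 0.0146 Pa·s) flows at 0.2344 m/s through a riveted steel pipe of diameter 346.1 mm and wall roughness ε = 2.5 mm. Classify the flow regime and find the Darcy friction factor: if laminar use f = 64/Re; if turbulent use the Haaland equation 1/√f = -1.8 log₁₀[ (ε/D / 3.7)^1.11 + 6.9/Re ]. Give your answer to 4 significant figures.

Re = ρVD/μ = 1110·0.2344·0.3461/0.0146 = 6168.
Re > 4000 → turbulent. ε/D = 0.0025/0.3461 = 0.00722; Haaland: 1/√f = -1.8 log₁₀[0.000983 + 0.00112] = 4.819, so f = 0.04305.

f ≈ 0.04305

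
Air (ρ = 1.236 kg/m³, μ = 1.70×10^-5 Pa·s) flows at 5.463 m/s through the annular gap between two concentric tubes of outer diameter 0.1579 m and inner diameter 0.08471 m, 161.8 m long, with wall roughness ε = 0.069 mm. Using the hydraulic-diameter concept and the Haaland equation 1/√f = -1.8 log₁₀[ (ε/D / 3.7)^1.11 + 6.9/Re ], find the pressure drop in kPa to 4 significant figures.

ΔP ≈ 1.046 kPa

Hydraulic diameter D_h = 4A/P = D_o - D_i = 0.1579 - 0.08471 = 0.07319 m.
Re = ρVD_h/μ = 1.236·5.463·0.07319/1.7e-05 = 2.907e+04.
ε/D_h = 6.9e-05/0.07319 = 0.000943; Haaland gives 1/√f = -1.8 log₁₀[0.000103+0.000237] = 6.244, so f = 0.02565.
ΔP = f(L/D_h)(ρV²/2) = 0.02565·161.8/0.07319·18.44 = 1046 Pa.
ΔP = 1.046 kPa.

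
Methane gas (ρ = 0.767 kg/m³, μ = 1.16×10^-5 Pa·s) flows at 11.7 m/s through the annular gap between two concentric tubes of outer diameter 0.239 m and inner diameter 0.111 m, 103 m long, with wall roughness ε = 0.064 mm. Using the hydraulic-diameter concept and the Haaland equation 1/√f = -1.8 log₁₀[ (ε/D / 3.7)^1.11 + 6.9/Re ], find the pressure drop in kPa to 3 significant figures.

Hydraulic diameter D_h = 4A/P = D_o - D_i = 0.239 - 0.111 = 0.128 m.
Re = ρVD_h/μ = 0.767·11.7·0.128/1.16e-05 = 9.902e+04.
ε/D_h = 6.4e-05/0.128 = 0.0005; Haaland gives 1/√f = -1.8 log₁₀[5.07e-05+6.97e-05] = 7.055, so f = 0.02009.
ΔP = f(L/D_h)(ρV²/2) = 0.02009·103/0.128·52.5 = 848.8 Pa.
ΔP = 0.849 kPa.

ΔP ≈ 0.849 kPa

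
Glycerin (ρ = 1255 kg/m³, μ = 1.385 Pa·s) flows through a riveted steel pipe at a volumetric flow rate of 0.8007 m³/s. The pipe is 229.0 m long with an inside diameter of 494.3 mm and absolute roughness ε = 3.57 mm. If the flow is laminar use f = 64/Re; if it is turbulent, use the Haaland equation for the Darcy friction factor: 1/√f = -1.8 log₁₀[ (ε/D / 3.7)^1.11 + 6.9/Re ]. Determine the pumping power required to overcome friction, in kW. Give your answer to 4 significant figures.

P ≈ 138.8 kW

Cross-sectional area A = πD²/4 = π(0.4943)²/4 = 0.1919 m²; mean velocity V = Q/A = 0.8007/0.1919 = 4.173 m/s.
Reynolds number Re = ρVD/μ = 1255 · 4.173 · 0.4943 / 1.39 = 1869.
Re < 2300 → laminar flow, so f = 64/Re = 64/1869 = 0.03424 (the turbulent correlation is not needed).
Darcy-Weisbach: ΔP = f(L/D)(ρV²/2) = 0.03424·(229/0.4943)·(1255·4.173²/2) = 0.03424·463.3·1.092e+04 = 1.733e+05 Pa.
Pumping power P = QΔP = 0.8007·1.733e+05 = 138780 W = 138.8 kW.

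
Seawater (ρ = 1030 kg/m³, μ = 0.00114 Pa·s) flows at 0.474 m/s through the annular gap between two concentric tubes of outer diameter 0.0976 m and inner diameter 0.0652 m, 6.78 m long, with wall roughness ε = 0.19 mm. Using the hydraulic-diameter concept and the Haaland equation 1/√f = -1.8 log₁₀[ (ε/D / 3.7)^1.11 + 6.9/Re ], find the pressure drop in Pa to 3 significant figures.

ΔP ≈ 892 Pa

Hydraulic diameter D_h = 4A/P = D_o - D_i = 0.0976 - 0.0652 = 0.0324 m.
Re = ρVD_h/μ = 1030·0.474·0.0324/0.00114 = 1.388e+04.
ε/D_h = 0.00019/0.0324 = 0.00586; Haaland gives 1/√f = -1.8 log₁₀[0.00078+0.000497] = 5.209, so f = 0.03686.
ΔP = f(L/D_h)(ρV²/2) = 0.03686·6.78/0.0324·115.7 = 892.4 Pa.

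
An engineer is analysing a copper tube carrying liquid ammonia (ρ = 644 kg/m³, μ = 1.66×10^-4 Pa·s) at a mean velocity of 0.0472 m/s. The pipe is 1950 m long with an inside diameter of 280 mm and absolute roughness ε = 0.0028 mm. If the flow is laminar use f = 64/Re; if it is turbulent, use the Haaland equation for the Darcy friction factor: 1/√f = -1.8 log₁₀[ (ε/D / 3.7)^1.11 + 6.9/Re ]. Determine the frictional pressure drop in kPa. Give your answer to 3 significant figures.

ΔP ≈ 0.103 kPa

Reynolds number Re = ρVD/μ = 644 · 0.0472 · 0.28 / 0.000166 = 5.127e+04.
Re > 4000 → turbulent. Relative roughness ε/D = 2.8e-06/0.28 = 1e-05. Haaland: 1/√f = -1.8 log₁₀[(1e-05/3.7)^1.11 + 6.9/5.127e+04] = -1.8 log₁₀[6.6e-07 + 0.000135] = 6.964, so f = 0.02062.
Darcy-Weisbach: ΔP = f(L/D)(ρV²/2) = 0.02062·(1950/0.28)·(644·0.0472²/2) = 0.02062·6964·0.7174 = 103 Pa.
ΔP = 103 Pa = 0.103 kPa.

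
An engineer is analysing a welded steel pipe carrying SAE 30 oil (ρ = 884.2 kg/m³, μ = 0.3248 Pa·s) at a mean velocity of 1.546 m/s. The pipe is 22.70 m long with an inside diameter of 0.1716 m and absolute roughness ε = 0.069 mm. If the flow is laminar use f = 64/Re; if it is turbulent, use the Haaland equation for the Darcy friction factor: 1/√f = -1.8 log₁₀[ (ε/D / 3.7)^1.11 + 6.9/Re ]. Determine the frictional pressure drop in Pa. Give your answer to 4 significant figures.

Reynolds number Re = ρVD/μ = 884.2 · 1.546 · 0.1716 / 0.325 = 722.2.
Re < 2300 → laminar flow, so f = 64/Re = 64/722.2 = 0.08862 (the turbulent correlation is not needed).
Darcy-Weisbach: ΔP = f(L/D)(ρV²/2) = 0.08862·(22.7/0.1716)·(884.2·1.546²/2) = 0.08862·132.3·1057 = 1.239e+04 Pa.

ΔP ≈ 12390 Pa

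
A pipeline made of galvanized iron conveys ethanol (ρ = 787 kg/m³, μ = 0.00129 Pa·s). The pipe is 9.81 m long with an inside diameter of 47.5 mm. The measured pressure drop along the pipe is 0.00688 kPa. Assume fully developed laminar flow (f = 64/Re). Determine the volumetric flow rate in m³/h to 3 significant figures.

For laminar flow, f = 64/Re with Re = ρVD/μ, so Darcy-Weisbach reduces to ΔP = 32μLV/D². Solving for V: V = ΔP·D²/(32μL) = 6.88·(0.0475)²/(32·0.00129·9.81) = 0.03833 m/s.
Check: Re = ρVD/μ = 787·0.03833·0.0475/0.00129 = 1111 < 2300, so the laminar assumption holds.
Q = V·A = 0.03833·(π/4·0.0475²) = 6.793e-05 m³/s = 0.245 m³/h.

Q ≈ 0.245 m³/h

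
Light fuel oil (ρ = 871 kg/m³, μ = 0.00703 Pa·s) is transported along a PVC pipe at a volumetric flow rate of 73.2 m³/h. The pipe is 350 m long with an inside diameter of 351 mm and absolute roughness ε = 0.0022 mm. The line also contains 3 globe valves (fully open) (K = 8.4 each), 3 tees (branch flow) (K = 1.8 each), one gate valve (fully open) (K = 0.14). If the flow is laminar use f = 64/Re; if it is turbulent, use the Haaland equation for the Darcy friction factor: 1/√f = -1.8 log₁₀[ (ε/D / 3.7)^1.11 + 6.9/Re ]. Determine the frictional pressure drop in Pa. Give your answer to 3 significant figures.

Q = 73.2 m³/h = 73.2/3600 = 0.02033 m³/s.
Cross-sectional area A = πD²/4 = π(0.351)²/4 = 0.09676 m²; mean velocity V = Q/A = 0.02033/0.09676 = 0.2101 m/s.
Reynolds number Re = ρVD/μ = 871 · 0.2101 · 0.351 / 0.00703 = 9138.
Re > 4000 → turbulent. Relative roughness ε/D = 2.2e-06/0.351 = 6.27e-06. Haaland: 1/√f = -1.8 log₁₀[(6.27e-06/3.7)^1.11 + 6.9/9138] = -1.8 log₁₀[3.93e-07 + 0.000755] = 5.619, so f = 0.03167.
Total minor-loss coefficient ΣK = 3·8.4 + 3·1.8 + 1·0.14 = 30.7.
ΔP = [f·L/D + ΣK]·(ρV²/2) = [0.03167·350/0.351 + 30.7]·(871·0.2101²/2) = [31.58 + 30.7]·19.23 = 1198 Pa.

ΔP ≈ 1200 Pa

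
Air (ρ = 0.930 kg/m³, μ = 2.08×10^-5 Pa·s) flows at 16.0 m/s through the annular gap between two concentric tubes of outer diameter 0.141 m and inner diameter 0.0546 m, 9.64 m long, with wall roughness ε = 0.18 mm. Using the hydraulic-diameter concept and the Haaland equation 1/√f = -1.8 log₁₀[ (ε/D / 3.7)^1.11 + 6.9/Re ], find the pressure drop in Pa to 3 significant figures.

Hydraulic diameter D_h = 4A/P = D_o - D_i = 0.141 - 0.0546 = 0.0864 m.
Re = ρVD_h/μ = 0.93·16·0.0864/2.08e-05 = 6.181e+04.
ε/D_h = 0.00018/0.0864 = 0.00208; Haaland gives 1/√f = -1.8 log₁₀[0.000247+0.000112] = 6.201, so f = 0.02601.
ΔP = f(L/D_h)(ρV²/2) = 0.02601·9.64/0.0864·119 = 345.4 Pa.

ΔP ≈ 345 Pa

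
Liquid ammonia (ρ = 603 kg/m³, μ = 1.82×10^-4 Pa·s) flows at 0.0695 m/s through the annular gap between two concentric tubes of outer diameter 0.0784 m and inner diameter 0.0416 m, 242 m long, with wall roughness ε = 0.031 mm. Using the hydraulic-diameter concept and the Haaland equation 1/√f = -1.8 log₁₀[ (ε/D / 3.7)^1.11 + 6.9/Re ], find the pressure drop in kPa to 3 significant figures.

ΔP ≈ 0.319 kPa

Hydraulic diameter D_h = 4A/P = D_o - D_i = 0.0784 - 0.0416 = 0.0368 m.
Re = ρVD_h/μ = 603·0.0695·0.0368/0.000182 = 8474.
ε/D_h = 3.1e-05/0.0368 = 0.000842; Haaland gives 1/√f = -1.8 log₁₀[9.05e-05+0.000814] = 5.478, so f = 0.03332.
ΔP = f(L/D_h)(ρV²/2) = 0.03332·242/0.0368·1.456 = 319.1 Pa.
ΔP = 0.319 kPa.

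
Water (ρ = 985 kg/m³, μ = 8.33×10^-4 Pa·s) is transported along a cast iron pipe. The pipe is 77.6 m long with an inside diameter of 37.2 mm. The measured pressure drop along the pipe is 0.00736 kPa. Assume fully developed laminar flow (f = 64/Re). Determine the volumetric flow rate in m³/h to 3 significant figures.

Q ≈ 0.0193 m³/h

For laminar flow, f = 64/Re with Re = ρVD/μ, so Darcy-Weisbach reduces to ΔP = 32μLV/D². Solving for V: V = ΔP·D²/(32μL) = 7.36·(0.0372)²/(32·0.000833·77.6) = 0.004924 m/s.
Check: Re = ρVD/μ = 985·0.004924·0.0372/0.000833 = 216.6 < 2300, so the laminar assumption holds.
Q = V·A = 0.004924·(π/4·0.0372²) = 5.352e-06 m³/s = 0.0193 m³/h.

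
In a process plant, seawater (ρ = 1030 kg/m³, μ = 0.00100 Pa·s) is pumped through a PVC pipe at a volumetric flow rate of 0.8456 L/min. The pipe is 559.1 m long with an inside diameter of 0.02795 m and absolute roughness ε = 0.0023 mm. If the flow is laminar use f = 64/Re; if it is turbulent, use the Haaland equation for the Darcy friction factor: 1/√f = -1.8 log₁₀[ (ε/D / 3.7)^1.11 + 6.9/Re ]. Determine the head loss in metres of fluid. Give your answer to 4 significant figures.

Q = 0.8456 L/min = 0.8456/60000 = 1.409e-05 m³/s.
Cross-sectional area A = πD²/4 = π(0.02795)²/4 = 0.0006136 m²; mean velocity V = Q/A = 1.409e-05/0.0006136 = 0.02297 m/s.
Reynolds number Re = ρVD/μ = 1030 · 0.02297 · 0.02795 / 0.001 = 661.3.
Re < 2300 → laminar flow, so f = 64/Re = 64/661.3 = 0.09678 (the turbulent correlation is not needed).
Darcy-Weisbach: ΔP = f(L/D)(ρV²/2) = 0.09678·(559.1/0.02795)·(1030·0.02297²/2) = 0.09678·2e+04·0.2717 = 526.1 Pa.
Head loss h_f = ΔP/(ρg) = 526.1/(1030·9.81) = 0.05206 m.

h_f ≈ 0.05206 m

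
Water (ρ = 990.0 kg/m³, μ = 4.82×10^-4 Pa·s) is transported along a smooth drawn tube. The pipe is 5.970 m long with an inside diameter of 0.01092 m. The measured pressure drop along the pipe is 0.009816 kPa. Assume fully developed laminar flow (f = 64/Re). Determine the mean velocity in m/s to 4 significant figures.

For laminar flow, f = 64/Re with Re = ρVD/μ, so Darcy-Weisbach reduces to ΔP = 32μLV/D². Solving for V: V = ΔP·D²/(32μL) = 9.816·(0.01092)²/(32·0.000482·5.97) = 0.01271 m/s.
Check: Re = ρVD/μ = 990·0.01271·0.01092/0.000482 = 285.1 < 2300, so the laminar assumption holds.

V ≈ 0.01271 m/s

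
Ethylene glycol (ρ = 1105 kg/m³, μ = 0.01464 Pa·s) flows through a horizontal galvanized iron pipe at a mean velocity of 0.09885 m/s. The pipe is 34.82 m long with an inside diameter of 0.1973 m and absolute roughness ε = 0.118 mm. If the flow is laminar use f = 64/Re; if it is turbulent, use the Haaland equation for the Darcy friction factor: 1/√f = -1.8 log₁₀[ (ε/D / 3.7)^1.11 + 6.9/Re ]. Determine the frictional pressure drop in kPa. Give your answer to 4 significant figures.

Reynolds number Re = ρVD/μ = 1105 · 0.09885 · 0.1973 / 0.0146 = 1472.
Re < 2300 → laminar flow, so f = 64/Re = 64/1472 = 0.04348 (the turbulent correlation is not needed).
Darcy-Weisbach: ΔP = f(L/D)(ρV²/2) = 0.04348·(34.82/0.1973)·(1105·0.09885²/2) = 0.04348·176.5·5.399 = 41.42 Pa.
ΔP = 41.42 Pa = 0.04142 kPa.

ΔP ≈ 0.04142 kPa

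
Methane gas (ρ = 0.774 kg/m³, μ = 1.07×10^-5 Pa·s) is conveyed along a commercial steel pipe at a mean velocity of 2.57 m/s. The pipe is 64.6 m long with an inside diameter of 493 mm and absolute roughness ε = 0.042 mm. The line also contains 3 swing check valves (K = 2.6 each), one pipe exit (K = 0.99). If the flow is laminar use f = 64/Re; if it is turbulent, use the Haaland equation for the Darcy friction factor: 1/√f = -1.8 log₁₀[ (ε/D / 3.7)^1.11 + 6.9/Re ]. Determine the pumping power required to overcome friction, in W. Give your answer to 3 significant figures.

P ≈ 14.1 W

Reynolds number Re = ρVD/μ = 0.774 · 2.57 · 0.493 / 1.07e-05 = 9.165e+04.
Re > 4000 → turbulent. Relative roughness ε/D = 4.2e-05/0.493 = 8.52e-05. Haaland: 1/√f = -1.8 log₁₀[(8.52e-05/3.7)^1.11 + 6.9/9.165e+04] = -1.8 log₁₀[7.11e-06 + 7.53e-05] = 7.351, so f = 0.0185.
Total minor-loss coefficient ΣK = 3·2.6 + 1·0.99 = 8.79.
ΔP = [f·L/D + ΣK]·(ρV²/2) = [0.0185·64.6/0.493 + 8.79]·(0.774·2.57²/2) = [2.425 + 8.79]·2.556 = 28.67 Pa.
Q = V·A = 2.57·0.1909 = 0.4906 m³/s.
Pumping power P = QΔP = 0.4906·28.67 = 14.06 W = 14.1 W.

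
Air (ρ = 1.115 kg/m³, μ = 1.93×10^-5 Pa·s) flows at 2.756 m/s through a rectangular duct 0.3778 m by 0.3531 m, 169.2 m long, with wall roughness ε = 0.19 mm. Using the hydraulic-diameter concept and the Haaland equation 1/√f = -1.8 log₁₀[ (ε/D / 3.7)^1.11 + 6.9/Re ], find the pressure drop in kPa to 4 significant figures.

Hydraulic diameter D_h = 4A/P = 4·(0.3778·0.3531)/(2·(0.3778+0.3531)) = 0.5336/1.462 = 0.365 m.
Re = ρVD_h/μ = 1.115·2.756·0.365/1.93e-05 = 5.812e+04.
ε/D_h = 0.00019/0.365 = 0.000521; Haaland gives 1/√f = -1.8 log₁₀[5.3e-05+0.000119] = 6.777, so f = 0.02177.
ΔP = f(L/D_h)(ρV²/2) = 0.02177·169.2/0.365·4.235 = 42.73 Pa.
ΔP = 0.04273 kPa.

ΔP ≈ 0.04273 kPa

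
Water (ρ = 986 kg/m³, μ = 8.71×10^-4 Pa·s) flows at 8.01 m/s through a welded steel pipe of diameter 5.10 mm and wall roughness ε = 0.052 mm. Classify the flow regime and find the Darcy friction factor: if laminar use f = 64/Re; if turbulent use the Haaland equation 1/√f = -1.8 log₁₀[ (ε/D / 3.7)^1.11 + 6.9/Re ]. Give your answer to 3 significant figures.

Re = ρVD/μ = 986·8.01·0.0051/0.000871 = 4.624e+04.
Re > 4000 → turbulent. ε/D = 5.2e-05/0.0051 = 0.0102; Haaland: 1/√f = -1.8 log₁₀[0.00144 + 0.000149] = 5.037, so f = 0.03941.

f ≈ 0.0394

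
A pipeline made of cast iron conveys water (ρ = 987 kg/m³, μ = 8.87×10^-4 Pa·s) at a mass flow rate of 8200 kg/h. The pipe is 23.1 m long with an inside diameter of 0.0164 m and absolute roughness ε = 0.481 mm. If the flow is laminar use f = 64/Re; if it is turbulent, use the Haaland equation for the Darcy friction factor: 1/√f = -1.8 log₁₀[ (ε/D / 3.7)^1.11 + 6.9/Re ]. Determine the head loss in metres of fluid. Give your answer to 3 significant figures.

ṁ = 8200 kg/h = 8200/3600 = 2.278 kg/s.
A = πD²/4 = π(0.0164)²/4 = 0.0002112 m²; mean velocity V = ṁ/(ρA) = 2.278/(987 · 0.0002112) = 10.92 m/s.
Reynolds number Re = ρVD/μ = 987 · 10.92 · 0.0164 / 0.000887 = 1.994e+05.
Re > 4000 → turbulent. Relative roughness ε/D = 0.000481/0.0164 = 0.0293. Haaland: 1/√f = -1.8 log₁₀[(0.0293/3.7)^1.11 + 6.9/1.994e+05] = -1.8 log₁₀[0.00466 + 3.46e-05] = 4.192, so f = 0.05691.
Darcy-Weisbach: ΔP = f(L/D)(ρV²/2) = 0.05691·(23.1/0.0164)·(987·10.92²/2) = 0.05691·1409·5.89e+04 = 4.722e+06 Pa.
Head loss h_f = ΔP/(ρg) = 4.722e+06/(987·9.81) = 488 m.

h_f ≈ 488 m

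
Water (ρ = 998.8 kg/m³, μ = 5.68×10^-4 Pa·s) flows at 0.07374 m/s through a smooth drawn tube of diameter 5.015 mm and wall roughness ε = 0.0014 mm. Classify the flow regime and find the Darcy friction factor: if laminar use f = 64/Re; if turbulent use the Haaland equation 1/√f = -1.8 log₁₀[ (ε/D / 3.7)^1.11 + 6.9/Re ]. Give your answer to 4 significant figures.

f ≈ 0.09842

Re = ρVD/μ = 998.8·0.07374·0.005015/0.000568 = 650.3.
Re < 2300 → laminar, so f = 64/Re = 0.09842 (roughness is irrelevant in laminar flow).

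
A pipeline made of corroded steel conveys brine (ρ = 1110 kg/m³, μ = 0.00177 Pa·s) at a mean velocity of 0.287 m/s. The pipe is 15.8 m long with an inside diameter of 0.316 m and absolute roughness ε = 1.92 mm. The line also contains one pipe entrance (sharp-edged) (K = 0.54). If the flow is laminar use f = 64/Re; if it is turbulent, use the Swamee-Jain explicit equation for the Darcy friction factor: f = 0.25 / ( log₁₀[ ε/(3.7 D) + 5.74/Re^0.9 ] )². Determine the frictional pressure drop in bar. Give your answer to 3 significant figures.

ΔP ≈ 0.00102 bar

Reynolds number Re = ρVD/μ = 1110 · 0.287 · 0.316 / 0.00177 = 5.687e+04.
Re > 4000 → turbulent. Relative roughness ε/D = 0.00192/0.316 = 0.00608. Swamee-Jain: f = 0.25/(log₁₀[0.00608/3.7 + 5.74/5.687e+04^0.9])² = 0.25/(log₁₀[0.00164 + 0.000302])² = 0.25/(-2.711)² = 0.03401.
Total minor-loss coefficient ΣK = 1·0.54 = 0.54.
ΔP = [f·L/D + ΣK]·(ρV²/2) = [0.03401·15.8/0.316 + 0.54]·(1110·0.287²/2) = [1.7 + 0.54]·45.71 = 102.4 Pa.
ΔP = 102.4 Pa = 0.00102 bar.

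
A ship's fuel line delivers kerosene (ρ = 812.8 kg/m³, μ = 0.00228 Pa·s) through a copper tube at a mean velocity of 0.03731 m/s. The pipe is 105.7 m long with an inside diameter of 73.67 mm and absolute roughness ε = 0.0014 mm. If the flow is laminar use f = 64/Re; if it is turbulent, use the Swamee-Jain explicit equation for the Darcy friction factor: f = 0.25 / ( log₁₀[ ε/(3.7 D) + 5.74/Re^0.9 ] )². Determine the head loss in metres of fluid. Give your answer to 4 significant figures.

Reynolds number Re = ρVD/μ = 812.8 · 0.03731 · 0.07367 / 0.00228 = 979.9.
Re < 2300 → laminar flow, so f = 64/Re = 64/979.9 = 0.06532 (the turbulent correlation is not needed).
Darcy-Weisbach: ΔP = f(L/D)(ρV²/2) = 0.06532·(105.7/0.07367)·(812.8·0.03731²/2) = 0.06532·1435·0.5657 = 53.02 Pa.
Head loss h_f = ΔP/(ρg) = 53.02/(812.8·9.81) = 0.006649 m.

h_f ≈ 0.006649 m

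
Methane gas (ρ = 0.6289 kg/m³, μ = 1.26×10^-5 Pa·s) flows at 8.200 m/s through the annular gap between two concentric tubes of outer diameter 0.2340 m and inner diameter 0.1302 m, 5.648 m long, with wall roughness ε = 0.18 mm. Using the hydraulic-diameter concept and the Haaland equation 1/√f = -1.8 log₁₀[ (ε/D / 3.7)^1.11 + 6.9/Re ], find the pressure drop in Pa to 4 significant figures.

ΔP ≈ 30.03 Pa

Hydraulic diameter D_h = 4A/P = D_o - D_i = 0.234 - 0.1302 = 0.1038 m.
Re = ρVD_h/μ = 0.6289·8.2·0.1038/1.26e-05 = 4.248e+04.
ε/D_h = 0.00018/0.1038 = 0.00173; Haaland gives 1/√f = -1.8 log₁₀[0.000202+0.000162] = 6.19, so f = 0.0261.
ΔP = f(L/D_h)(ρV²/2) = 0.0261·5.648/0.1038·21.14 = 30.03 Pa.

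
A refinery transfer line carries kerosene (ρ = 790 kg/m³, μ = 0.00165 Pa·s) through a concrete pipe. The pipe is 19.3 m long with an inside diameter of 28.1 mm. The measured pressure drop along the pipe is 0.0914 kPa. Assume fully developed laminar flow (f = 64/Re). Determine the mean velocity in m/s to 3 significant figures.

For laminar flow, f = 64/Re with Re = ρVD/μ, so Darcy-Weisbach reduces to ΔP = 32μLV/D². Solving for V: V = ΔP·D²/(32μL) = 91.4·(0.0281)²/(32·0.00165·19.3) = 0.07082 m/s.
Check: Re = ρVD/μ = 790·0.07082·0.0281/0.00165 = 952.8 < 2300, so the laminar assumption holds.

V ≈ 0.0708 m/s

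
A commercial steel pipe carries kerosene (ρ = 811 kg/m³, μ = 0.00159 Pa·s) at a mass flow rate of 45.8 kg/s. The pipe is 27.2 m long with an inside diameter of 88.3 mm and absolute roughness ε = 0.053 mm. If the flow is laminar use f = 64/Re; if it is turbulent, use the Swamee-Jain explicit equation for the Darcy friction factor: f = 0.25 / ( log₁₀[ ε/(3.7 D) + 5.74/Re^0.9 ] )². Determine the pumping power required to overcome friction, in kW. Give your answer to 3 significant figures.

A = πD²/4 = π(0.0883)²/4 = 0.006124 m²; mean velocity V = ṁ/(ρA) = 45.8/(811 · 0.006124) = 9.222 m/s.
Reynolds number Re = ρVD/μ = 811 · 9.222 · 0.0883 / 0.00159 = 4.154e+05.
Re > 4000 → turbulent. Relative roughness ε/D = 5.3e-05/0.0883 = 0.0006. Swamee-Jain: f = 0.25/(log₁₀[0.0006/3.7 + 5.74/4.154e+05^0.9])² = 0.25/(log₁₀[0.000162 + 5.04e-05])² = 0.25/(-3.672)² = 0.01854.
Darcy-Weisbach: ΔP = f(L/D)(ρV²/2) = 0.01854·(27.2/0.0883)·(811·9.222²/2) = 0.01854·308·3.449e+04 = 1.969e+05 Pa.
Q = ṁ/ρ = 45.8/811 = 0.05647 m³/s.
Pumping power P = QΔP = 0.05647·1.969e+05 = 11120 W = 11.1 kW.

P ≈ 11.1 kW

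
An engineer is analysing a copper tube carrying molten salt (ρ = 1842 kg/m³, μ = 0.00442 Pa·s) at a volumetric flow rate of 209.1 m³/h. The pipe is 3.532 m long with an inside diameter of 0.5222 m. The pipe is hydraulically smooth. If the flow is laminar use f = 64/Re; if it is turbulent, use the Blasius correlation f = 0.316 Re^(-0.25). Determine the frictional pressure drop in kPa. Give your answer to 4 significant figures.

Q = 209.1 m³/h = 209.1/3600 = 0.05808 m³/s.
Cross-sectional area A = πD²/4 = π(0.5222)²/4 = 0.2142 m²; mean velocity V = Q/A = 0.05808/0.2142 = 0.2712 m/s.
Reynolds number Re = ρVD/μ = 1842 · 0.2712 · 0.5222 / 0.00442 = 5.902e+04.
Re > 4000 → turbulent. Smooth-pipe (Blasius): f = 0.316 Re^(-0.25) = 0.316/(5.902e+04)^0.25 = 0.02027.
Darcy-Weisbach: ΔP = f(L/D)(ρV²/2) = 0.02027·(3.532/0.5222)·(1842·0.2712²/2) = 0.02027·6.764·67.74 = 9.289 Pa.
ΔP = 9.289 Pa = 0.009289 kPa.

ΔP ≈ 0.009289 kPa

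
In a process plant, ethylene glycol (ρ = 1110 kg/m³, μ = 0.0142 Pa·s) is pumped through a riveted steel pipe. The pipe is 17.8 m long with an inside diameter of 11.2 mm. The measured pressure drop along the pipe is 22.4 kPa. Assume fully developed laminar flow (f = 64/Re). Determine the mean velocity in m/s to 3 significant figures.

For laminar flow, f = 64/Re with Re = ρVD/μ, so Darcy-Weisbach reduces to ΔP = 32μLV/D². Solving for V: V = ΔP·D²/(32μL) = 2.24e+04·(0.0112)²/(32·0.0142·17.8) = 0.3474 m/s.
Check: Re = ρVD/μ = 1110·0.3474·0.0112/0.0142 = 304.1 < 2300, so the laminar assumption holds.

V ≈ 0.347 m/s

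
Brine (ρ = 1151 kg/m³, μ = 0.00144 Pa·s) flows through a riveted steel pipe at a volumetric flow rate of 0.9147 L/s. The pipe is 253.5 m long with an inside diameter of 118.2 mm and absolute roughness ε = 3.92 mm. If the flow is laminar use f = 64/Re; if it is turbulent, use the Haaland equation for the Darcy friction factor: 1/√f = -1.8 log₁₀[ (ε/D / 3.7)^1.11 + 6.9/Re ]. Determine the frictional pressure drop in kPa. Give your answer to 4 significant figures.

Q = 0.9147 L/s = 0.9147/1000 = 0.0009147 m³/s.
Cross-sectional area A = πD²/4 = π(0.1182)²/4 = 0.01097 m²; mean velocity V = Q/A = 0.0009147/0.01097 = 0.08336 m/s.
Reynolds number Re = ρVD/μ = 1151 · 0.08336 · 0.1182 / 0.00144 = 7876.
Re > 4000 → turbulent. Relative roughness ε/D = 0.00392/0.1182 = 0.0332. Haaland: 1/√f = -1.8 log₁₀[(0.0332/3.7)^1.11 + 6.9/7876] = -1.8 log₁₀[0.00534 + 0.000876] = 3.972, so f = 0.06338.
Darcy-Weisbach: ΔP = f(L/D)(ρV²/2) = 0.06338·(253.5/0.1182)·(1151·0.08336²/2) = 0.06338·2145·3.999 = 543.6 Pa.
ΔP = 543.6 Pa = 0.5436 kPa.

ΔP ≈ 0.5436 kPa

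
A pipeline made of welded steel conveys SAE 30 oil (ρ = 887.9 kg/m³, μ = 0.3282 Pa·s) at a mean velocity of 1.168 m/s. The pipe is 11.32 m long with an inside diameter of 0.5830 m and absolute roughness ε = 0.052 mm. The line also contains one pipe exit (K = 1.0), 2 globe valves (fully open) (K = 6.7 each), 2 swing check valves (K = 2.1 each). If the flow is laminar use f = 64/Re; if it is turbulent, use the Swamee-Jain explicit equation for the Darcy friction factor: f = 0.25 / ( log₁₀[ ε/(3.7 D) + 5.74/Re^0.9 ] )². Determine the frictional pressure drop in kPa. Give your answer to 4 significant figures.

ΔP ≈ 11.67 kPa

Reynolds number Re = ρVD/μ = 887.9 · 1.168 · 0.583 / 0.328 = 1842.
Re < 2300 → laminar flow, so f = 64/Re = 64/1842 = 0.03474 (the turbulent correlation is not needed).
Total minor-loss coefficient ΣK = 1·1 + 2·6.7 + 2·2.1 = 18.6.
ΔP = [f·L/D + ΣK]·(ρV²/2) = [0.03474·11.32/0.583 + 18.6]·(887.9·1.168²/2) = [0.6746 + 18.6]·605.6 = 1.167e+04 Pa.
ΔP = 1.167e+04 Pa = 11.67 kPa.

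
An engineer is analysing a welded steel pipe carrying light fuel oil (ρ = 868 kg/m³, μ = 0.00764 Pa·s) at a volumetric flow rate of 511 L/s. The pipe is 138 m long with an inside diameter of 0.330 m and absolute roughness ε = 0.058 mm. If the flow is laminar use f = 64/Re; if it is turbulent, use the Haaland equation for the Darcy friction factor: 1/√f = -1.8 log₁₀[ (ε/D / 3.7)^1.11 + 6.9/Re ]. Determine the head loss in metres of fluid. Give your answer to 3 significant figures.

Q = 511 L/s = 511/1000 = 0.511 m³/s.
Cross-sectional area A = πD²/4 = π(0.33)²/4 = 0.08553 m²; mean velocity V = Q/A = 0.511/0.08553 = 5.975 m/s.
Reynolds number Re = ρVD/μ = 868 · 5.975 · 0.33 / 0.00764 = 2.24e+05.
Re > 4000 → turbulent. Relative roughness ε/D = 5.8e-05/0.33 = 0.000176. Haaland: 1/√f = -1.8 log₁₀[(0.000176/3.7)^1.11 + 6.9/2.24e+05] = -1.8 log₁₀[1.59e-05 + 3.08e-05] = 7.795, so f = 0.01646.
Darcy-Weisbach: ΔP = f(L/D)(ρV²/2) = 0.01646·(138/0.33)·(868·5.975²/2) = 0.01646·418.2·1.549e+04 = 1.066e+05 Pa.
Head loss h_f = ΔP/(ρg) = 1.066e+05/(868·9.81) = 12.5 m.

h_f ≈ 12.5 m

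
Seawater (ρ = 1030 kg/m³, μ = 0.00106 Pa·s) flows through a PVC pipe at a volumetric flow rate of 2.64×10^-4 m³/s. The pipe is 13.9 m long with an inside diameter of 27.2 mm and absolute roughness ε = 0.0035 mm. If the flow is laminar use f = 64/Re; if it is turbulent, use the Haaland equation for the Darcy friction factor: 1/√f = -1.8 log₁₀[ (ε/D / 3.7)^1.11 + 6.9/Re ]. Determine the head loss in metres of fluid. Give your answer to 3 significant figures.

Cross-sectional area A = πD²/4 = π(0.0272)²/4 = 0.0005811 m²; mean velocity V = Q/A = 0.000264/0.0005811 = 0.4543 m/s.
Reynolds number Re = ρVD/μ = 1030 · 0.4543 · 0.0272 / 0.00106 = 1.201e+04.
Re > 4000 → turbulent. Relative roughness ε/D = 3.5e-06/0.0272 = 0.000129. Haaland: 1/√f = -1.8 log₁₀[(0.000129/3.7)^1.11 + 6.9/1.201e+04] = -1.8 log₁₀[1.12e-05 + 0.000575] = 5.818, so f = 0.02954.
Darcy-Weisbach: ΔP = f(L/D)(ρV²/2) = 0.02954·(13.9/0.0272)·(1030·0.4543²/2) = 0.02954·511·106.3 = 1605 Pa.
Head loss h_f = ΔP/(ρg) = 1605/(1030·9.81) = 0.159 m.

h_f ≈ 0.159 m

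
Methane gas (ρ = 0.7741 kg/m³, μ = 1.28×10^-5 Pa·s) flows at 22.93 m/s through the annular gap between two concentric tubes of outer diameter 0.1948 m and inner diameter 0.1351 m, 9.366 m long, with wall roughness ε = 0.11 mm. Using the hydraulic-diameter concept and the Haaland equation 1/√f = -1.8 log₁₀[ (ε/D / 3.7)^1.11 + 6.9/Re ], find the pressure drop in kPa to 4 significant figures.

ΔP ≈ 0.7934 kPa

Hydraulic diameter D_h = 4A/P = D_o - D_i = 0.1948 - 0.1351 = 0.0597 m.
Re = ρVD_h/μ = 0.7741·22.93·0.0597/1.28e-05 = 8.279e+04.
ε/D_h = 0.00011/0.0597 = 0.00184; Haaland gives 1/√f = -1.8 log₁₀[0.000216+8.33e-05] = 6.344, so f = 0.02485.
ΔP = f(L/D_h)(ρV²/2) = 0.02485·9.366/0.0597·203.5 = 793.4 Pa.
ΔP = 0.7934 kPa.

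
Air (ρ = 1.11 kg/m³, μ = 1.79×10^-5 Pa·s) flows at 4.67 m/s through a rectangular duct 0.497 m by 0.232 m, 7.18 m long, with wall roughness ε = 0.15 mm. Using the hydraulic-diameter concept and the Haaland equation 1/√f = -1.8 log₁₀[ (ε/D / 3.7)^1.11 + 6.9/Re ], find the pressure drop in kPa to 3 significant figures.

Hydraulic diameter D_h = 4A/P = 4·(0.497·0.232)/(2·(0.497+0.232)) = 0.4612/1.458 = 0.3163 m.
Re = ρVD_h/μ = 1.11·4.67·0.3163/1.79e-05 = 9.161e+04.
ε/D_h = 0.00015/0.3163 = 0.000474; Haaland gives 1/√f = -1.8 log₁₀[4.78e-05+7.53e-05] = 7.037, so f = 0.02019.
ΔP = f(L/D_h)(ρV²/2) = 0.02019·7.18/0.3163·12.1 = 5.547 Pa.
ΔP = 0.00555 kPa.

ΔP ≈ 0.00555 kPa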